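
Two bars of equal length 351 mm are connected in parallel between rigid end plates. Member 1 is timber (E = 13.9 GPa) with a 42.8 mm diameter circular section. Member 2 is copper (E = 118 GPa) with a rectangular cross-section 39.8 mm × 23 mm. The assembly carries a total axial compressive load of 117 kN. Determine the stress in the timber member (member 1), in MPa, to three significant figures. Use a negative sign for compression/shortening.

-12.7 MPa

A_1 = 1439 mm².
A_2 = 915.4 mm².
Equal strain + equilibrium ⇒ each member carries load in proportion to AE: A₁E₁ = 20000000 N, A₂E₂ = 108000000 N, ΣAE = 128000000 N.
σ₁ = P·E₁/ΣAE = -117000·13900/128000000 = -12.7 MPa.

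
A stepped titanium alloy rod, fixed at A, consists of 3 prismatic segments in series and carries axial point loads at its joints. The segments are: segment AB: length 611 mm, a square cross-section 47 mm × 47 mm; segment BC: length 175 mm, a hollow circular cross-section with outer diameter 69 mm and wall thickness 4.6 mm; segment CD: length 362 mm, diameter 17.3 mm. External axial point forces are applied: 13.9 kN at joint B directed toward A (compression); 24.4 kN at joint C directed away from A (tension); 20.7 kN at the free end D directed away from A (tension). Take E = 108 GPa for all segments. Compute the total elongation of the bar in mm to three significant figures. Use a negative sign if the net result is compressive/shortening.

0.454 mm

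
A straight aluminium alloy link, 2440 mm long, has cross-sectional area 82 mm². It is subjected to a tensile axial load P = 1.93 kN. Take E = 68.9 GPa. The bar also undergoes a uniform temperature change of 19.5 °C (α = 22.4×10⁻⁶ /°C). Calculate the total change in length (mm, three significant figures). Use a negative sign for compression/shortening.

δ_mech = NL/(AE) = 1930·2440/(82·68900) = 0.8335 mm.
δ_thermal = αLΔT = 22.4e-6·2440·19.5 = 1.066 mm.
δ = δ_mech + δ_thermal = 1.899 mm.

1.90 mm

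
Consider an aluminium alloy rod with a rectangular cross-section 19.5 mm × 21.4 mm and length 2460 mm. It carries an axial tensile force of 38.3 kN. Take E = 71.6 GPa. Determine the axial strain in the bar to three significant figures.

0.00128

A = 417.3 mm².
σ = N/A = 91.78 MPa; ε = σ/E = 91.78/71600 = 1.282e-03.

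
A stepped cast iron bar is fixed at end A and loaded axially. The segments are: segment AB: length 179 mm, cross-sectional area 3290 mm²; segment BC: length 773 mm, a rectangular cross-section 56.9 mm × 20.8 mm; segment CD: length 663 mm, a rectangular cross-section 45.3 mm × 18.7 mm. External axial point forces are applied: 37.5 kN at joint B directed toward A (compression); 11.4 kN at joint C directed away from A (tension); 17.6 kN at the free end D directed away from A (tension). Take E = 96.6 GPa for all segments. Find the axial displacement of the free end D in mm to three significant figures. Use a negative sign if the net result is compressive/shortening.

Internal axial forces (sectioning from the free end, tension +): N_CD = 17.6 kN, N_BC = 29 kN, N_AB = -8.5 kN.
A_BC = 1184 mm².
A_CD = 847.1 mm².
δ_AB = -8500·179/(3290·96600) = -0.004787 mm
δ_BC = 29000·773/(1184·96600) = 0.1961 mm
δ_CD = 17600·663/(847.1·96600) = 0.1426 mm
δ = Σδ_i = 0.3339 mm.

0.334 mm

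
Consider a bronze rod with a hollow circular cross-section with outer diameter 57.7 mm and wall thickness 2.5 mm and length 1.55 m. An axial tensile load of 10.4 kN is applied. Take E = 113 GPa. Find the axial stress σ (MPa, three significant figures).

24.0 MPa

A = 433.5 mm².
σ = N/A = 10400/433.5 = 23.99 MPa.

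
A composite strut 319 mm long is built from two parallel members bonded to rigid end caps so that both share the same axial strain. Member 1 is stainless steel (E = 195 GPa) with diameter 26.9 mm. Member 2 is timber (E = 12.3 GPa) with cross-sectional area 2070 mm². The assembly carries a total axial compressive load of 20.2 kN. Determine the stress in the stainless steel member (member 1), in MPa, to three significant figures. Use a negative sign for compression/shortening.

-28.9 MPa

A_1 = 568.3 mm².
Equal strain + equilibrium ⇒ each member carries load in proportion to AE: A₁E₁ = 110800000 N, A₂E₂ = 25460000 N, ΣAE = 136300000 N.
σ₁ = P·E₁/ΣAE = -20200·195000/136300000 = -28.9 MPa.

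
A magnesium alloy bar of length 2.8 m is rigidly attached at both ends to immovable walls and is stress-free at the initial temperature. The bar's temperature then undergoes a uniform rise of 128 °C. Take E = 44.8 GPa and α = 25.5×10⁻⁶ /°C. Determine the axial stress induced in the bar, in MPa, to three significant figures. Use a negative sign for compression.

-146 MPa

Free thermal expansion αLΔT = 25.5e-6 · 2800 · 128 = 9.139 mm.
The walls impose strain ε = −(9.139)/2800 = -3.2640e-03; σ = Eε = 44800 · -3.2640e-03 = -146.2 MPa.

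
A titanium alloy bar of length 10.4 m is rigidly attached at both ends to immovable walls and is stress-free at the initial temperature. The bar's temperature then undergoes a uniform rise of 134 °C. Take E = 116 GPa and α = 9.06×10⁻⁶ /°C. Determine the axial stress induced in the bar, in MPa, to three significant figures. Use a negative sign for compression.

-141 MPa

Free thermal expansion αLΔT = 9.06e-6 · 10400 · 134 = 12.63 mm.
The walls impose strain ε = −(12.63)/10400 = -1.2140e-03; σ = Eε = 116000 · -1.2140e-03 = -140.8 MPa.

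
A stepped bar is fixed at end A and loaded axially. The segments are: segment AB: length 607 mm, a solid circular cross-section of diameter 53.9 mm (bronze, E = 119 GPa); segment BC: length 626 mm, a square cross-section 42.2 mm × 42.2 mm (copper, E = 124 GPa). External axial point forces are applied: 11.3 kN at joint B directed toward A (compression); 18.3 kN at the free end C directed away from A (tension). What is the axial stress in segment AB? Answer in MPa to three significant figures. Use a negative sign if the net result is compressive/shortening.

Internal axial forces (sectioning from the free end, tension +): N_BC = 18.3 kN, N_AB = 7 kN.
A_AB = 2282 mm².
σ_AB = N_AB/A_AB = 7000/2282 = 3.068 MPa.

3.07 MPa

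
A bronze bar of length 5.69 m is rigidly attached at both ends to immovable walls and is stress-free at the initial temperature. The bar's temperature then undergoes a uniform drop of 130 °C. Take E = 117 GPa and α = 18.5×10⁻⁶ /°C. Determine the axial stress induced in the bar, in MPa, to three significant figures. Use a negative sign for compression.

281 MPa

Free thermal expansion αLΔT = 18.5e-6 · 5690 · -130 = -13.68 mm.
The walls impose strain ε = −(-13.68)/5690 = 2.4050e-03; σ = Eε = 117000 · 2.4050e-03 = 281.4 MPa.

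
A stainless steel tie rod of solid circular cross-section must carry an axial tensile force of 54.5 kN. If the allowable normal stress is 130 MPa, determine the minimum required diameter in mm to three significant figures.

23.1 mm

Required area A ≥ P/σ_allow = 54500/130 = 419.2 mm².
For a solid circular section, d ≥ √(4A/π) = 23.1 mm.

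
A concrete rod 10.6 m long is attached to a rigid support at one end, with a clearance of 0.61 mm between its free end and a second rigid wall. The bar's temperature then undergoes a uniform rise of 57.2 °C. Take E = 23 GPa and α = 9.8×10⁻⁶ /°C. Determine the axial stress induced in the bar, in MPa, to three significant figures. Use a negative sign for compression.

-11.6 MPa

Free thermal expansion αLΔT = 9.8e-6 · 10600 · 57.2 = 5.942 mm.
The walls engage after the gap closes; constrained expansion = 5.942 − 0.61 = 5.332 mm.
The walls impose strain ε = −(5.332)/10600 = -5.0301e-04; σ = Eε = 23000 · -5.0301e-04 = -11.57 MPa.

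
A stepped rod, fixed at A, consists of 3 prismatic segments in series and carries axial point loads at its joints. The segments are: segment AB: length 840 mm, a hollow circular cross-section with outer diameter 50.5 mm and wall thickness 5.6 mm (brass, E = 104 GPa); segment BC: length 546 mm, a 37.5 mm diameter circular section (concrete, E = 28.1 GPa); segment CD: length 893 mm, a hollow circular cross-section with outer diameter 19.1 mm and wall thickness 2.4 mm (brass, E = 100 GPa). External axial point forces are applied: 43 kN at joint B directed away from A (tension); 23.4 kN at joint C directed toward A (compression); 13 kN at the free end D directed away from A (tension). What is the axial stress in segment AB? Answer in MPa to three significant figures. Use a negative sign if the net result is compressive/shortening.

Internal axial forces (sectioning from the free end, tension +): N_CD = 13 kN, N_BC = -10.4 kN, N_AB = 32.6 kN.
A_AB = 789.9 mm².
σ_AB = N_AB/A_AB = 32600/789.9 = 41.27 MPa.

41.3 MPa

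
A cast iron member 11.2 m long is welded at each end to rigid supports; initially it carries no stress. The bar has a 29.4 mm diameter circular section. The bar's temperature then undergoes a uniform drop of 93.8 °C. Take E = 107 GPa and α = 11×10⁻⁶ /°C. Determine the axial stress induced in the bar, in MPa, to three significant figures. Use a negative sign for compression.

110 MPa

Free thermal expansion αLΔT = 11e-6 · 11200 · -93.8 = -11.56 mm.
The walls impose strain ε = −(-11.56)/11200 = 1.0318e-03; σ = Eε = 107000 · 1.0318e-03 = 110.4 MPa.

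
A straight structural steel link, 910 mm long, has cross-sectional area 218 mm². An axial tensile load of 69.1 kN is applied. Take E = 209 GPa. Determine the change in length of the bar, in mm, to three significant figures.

1.38 mm

δ_mech = NL/(AE) = 69100·910/(218·209000) = 1.38 mm.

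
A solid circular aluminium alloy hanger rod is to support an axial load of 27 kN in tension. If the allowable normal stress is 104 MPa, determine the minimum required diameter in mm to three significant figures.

Required area A ≥ P/σ_allow = 27000/104 = 259.6 mm².
For a solid circular section, d ≥ √(4A/π) = 18.18 mm.

18.2 mm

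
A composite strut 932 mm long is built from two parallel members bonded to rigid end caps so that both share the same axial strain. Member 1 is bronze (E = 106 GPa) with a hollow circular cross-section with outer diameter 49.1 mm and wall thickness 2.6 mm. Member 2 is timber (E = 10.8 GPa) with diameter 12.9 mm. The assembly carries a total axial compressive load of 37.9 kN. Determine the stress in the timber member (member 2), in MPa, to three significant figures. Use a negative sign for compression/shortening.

A_1 = 379.8 mm².
A_2 = 130.7 mm².
Equal strain + equilibrium ⇒ each member carries load in proportion to AE: A₁E₁ = 40260000 N, A₂E₂ = 1412000 N, ΣAE = 41670000 N.
σ₂ = P·E₂/ΣAE = -37900·10800/41670000 = -9.822 MPa.

-9.82 MPa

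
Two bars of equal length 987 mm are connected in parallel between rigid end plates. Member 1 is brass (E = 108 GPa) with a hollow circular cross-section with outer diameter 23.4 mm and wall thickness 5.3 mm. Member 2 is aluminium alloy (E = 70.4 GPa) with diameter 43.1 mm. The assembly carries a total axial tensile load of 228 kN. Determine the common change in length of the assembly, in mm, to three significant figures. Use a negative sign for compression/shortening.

A_1 = 301.4 mm².
A_2 = 1459 mm².
Equal strain + equilibrium ⇒ each member carries load in proportion to AE: A₁E₁ = 32550000 N, A₂E₂ = 102700000 N, ΣAE = 135300000 N.
δ = PL/ΣAE = 228000·987/135300000 = 1.664 mm.

1.66 mm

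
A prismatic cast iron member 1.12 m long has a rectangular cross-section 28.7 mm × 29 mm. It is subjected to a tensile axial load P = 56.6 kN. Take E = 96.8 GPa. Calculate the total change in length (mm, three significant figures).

A = 832.3 mm².
δ_mech = NL/(AE) = 56600·1120/(832.3·96800) = 0.7868 mm.

0.787 mm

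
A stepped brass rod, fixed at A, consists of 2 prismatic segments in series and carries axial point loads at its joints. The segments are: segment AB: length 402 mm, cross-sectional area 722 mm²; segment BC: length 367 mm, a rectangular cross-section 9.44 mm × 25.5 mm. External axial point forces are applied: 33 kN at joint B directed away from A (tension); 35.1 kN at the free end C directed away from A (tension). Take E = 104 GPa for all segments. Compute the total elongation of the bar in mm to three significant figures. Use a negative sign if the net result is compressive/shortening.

0.879 mm

Internal axial forces (sectioning from the free end, tension +): N_BC = 35.1 kN, N_AB = 68.1 kN.
A_BC = 240.7 mm².
δ_AB = 68100·402/(722·104000) = 0.3646 mm
δ_BC = 35100·367/(240.7·104000) = 0.5146 mm
δ = Σδ_i = 0.8791 mm.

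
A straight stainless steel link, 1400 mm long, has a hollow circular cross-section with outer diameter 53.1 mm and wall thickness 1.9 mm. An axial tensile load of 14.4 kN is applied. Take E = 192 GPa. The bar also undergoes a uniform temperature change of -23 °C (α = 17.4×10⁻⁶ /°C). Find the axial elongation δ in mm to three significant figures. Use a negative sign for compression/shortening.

A = 305.6 mm².
δ_mech = NL/(AE) = 14400·1400/(305.6·192000) = 0.3436 mm.
δ_thermal = αLΔT = 17.4e-6·1400·-23 = -0.5603 mm.
δ = δ_mech + δ_thermal = -0.2167 mm.

-0.217 mm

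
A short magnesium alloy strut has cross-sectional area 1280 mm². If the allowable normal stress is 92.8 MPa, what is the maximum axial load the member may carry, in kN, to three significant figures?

P_max = σ_allow · A = 92.8 · 1280 = 118800 N = 118.8 kN.

119 kN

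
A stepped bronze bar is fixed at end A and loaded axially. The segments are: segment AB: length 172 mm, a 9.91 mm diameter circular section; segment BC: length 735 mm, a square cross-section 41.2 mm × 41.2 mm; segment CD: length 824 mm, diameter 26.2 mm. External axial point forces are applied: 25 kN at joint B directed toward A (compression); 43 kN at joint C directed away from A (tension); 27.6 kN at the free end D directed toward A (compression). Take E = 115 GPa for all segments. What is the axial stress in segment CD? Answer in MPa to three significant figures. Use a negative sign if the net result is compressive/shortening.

-51.2 MPa

Internal axial forces (sectioning from the free end, tension +): N_CD = -27.6 kN, N_BC = 15.4 kN, N_AB = -9.6 kN.
A_CD = 539.1 mm².
σ_CD = N_CD/A_CD = -27600/539.1 = -51.19 MPa.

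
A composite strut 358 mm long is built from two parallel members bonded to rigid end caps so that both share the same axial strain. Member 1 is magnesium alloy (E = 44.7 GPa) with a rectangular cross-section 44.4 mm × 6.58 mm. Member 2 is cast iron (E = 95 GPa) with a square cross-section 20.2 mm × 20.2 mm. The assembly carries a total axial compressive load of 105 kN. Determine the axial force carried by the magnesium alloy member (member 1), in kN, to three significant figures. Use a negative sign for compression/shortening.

-26.5 kN

A_1 = 292.2 mm².
A_2 = 408 mm².
Equal strain + equilibrium ⇒ each member carries load in proportion to AE: A₁E₁ = 13060000 N, A₂E₂ = 38760000 N, ΣAE = 51820000 N.
F₁ = P·A₁E₁/ΣAE = -105000·13060000/51820000 = -26460 N.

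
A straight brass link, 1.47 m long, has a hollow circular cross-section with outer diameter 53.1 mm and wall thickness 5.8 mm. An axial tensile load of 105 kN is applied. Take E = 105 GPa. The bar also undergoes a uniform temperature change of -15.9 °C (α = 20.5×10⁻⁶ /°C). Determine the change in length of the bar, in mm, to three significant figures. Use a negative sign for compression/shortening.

1.23 mm

A = 861.9 mm².
δ_mech = NL/(AE) = 105000·1470/(861.9·105000) = 1.706 mm.
δ_thermal = αLΔT = 20.5e-6·1470·-15.9 = -0.4791 mm.
δ = δ_mech + δ_thermal = 1.226 mm.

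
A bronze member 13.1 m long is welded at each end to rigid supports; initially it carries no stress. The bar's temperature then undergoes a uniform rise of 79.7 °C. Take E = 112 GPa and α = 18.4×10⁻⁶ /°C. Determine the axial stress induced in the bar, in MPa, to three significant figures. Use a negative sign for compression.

Free thermal expansion αLΔT = 18.4e-6 · 13100 · 79.7 = 19.21 mm.
The walls impose strain ε = −(19.21)/13100 = -1.4665e-03; σ = Eε = 112000 · -1.4665e-03 = -164.2 MPa.

-164 MPa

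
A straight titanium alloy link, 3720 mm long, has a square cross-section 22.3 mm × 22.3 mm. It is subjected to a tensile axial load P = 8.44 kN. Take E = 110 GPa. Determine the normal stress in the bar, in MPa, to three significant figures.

A = 497.3 mm².
σ = N/A = 8440/497.3 = 16.97 MPa.

17.0 MPa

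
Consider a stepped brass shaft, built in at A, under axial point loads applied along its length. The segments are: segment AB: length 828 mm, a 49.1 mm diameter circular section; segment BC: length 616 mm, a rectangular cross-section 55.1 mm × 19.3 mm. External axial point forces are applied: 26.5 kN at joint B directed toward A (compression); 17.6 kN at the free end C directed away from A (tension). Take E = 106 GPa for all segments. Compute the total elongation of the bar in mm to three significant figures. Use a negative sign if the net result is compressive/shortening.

Internal axial forces (sectioning from the free end, tension +): N_BC = 17.6 kN, N_AB = -8.9 kN.
A_AB = 1893 mm².
A_BC = 1063 mm².
δ_AB = -8900·828/(1893·106000) = -0.03672 mm
δ_BC = 17600·616/(1063·106000) = 0.09618 mm
δ = Σδ_i = 0.05946 mm.

0.0595 mm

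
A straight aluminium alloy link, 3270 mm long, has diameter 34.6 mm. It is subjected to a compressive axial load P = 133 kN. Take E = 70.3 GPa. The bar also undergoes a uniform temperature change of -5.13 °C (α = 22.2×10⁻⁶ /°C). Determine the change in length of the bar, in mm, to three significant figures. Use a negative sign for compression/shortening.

-6.95 mm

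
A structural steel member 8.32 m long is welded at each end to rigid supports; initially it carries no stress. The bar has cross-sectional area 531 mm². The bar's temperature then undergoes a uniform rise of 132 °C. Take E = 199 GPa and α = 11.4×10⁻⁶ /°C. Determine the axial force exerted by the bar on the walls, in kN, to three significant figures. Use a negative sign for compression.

Free thermal expansion αLΔT = 11.4e-6 · 8320 · 132 = 12.52 mm.
The walls impose strain ε = −(12.52)/8320 = -1.5048e-03; σ = Eε = 199000 · -1.5048e-03 = -299.5 MPa.
Wall reaction R = σ·A = -299.5·531 = -159000 N = -159 kN.

-159 kN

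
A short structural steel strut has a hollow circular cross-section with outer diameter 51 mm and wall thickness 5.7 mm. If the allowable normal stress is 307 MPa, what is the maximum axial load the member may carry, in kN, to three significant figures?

A = 811.2 mm².
P_max = σ_allow · A = 307 · 811.2 = 249000 N = 249 kN.

249 kN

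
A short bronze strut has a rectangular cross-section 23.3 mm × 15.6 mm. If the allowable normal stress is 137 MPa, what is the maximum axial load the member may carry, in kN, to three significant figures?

49.8 kN

A = 363.5 mm².
P_max = σ_allow · A = 137 · 363.5 = 49800 N = 49.8 kN.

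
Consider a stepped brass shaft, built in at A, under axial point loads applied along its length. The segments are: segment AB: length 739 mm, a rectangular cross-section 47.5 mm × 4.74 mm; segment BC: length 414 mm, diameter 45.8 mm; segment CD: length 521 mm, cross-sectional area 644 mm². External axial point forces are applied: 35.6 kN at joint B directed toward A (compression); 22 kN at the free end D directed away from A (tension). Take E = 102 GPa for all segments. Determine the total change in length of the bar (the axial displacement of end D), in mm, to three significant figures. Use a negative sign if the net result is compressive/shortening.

-0.209 mm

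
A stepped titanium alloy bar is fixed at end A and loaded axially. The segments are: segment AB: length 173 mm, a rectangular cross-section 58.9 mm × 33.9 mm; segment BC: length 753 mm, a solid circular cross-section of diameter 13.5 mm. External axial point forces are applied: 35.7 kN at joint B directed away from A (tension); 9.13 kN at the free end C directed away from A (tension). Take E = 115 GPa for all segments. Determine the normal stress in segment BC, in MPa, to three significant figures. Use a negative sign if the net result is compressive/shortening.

63.8 MPa

Internal axial forces (sectioning from the free end, tension +): N_BC = 9.13 kN, N_AB = 44.83 kN.
A_BC = 143.1 mm².
σ_BC = N_BC/A_BC = 9130/143.1 = 63.78 MPa.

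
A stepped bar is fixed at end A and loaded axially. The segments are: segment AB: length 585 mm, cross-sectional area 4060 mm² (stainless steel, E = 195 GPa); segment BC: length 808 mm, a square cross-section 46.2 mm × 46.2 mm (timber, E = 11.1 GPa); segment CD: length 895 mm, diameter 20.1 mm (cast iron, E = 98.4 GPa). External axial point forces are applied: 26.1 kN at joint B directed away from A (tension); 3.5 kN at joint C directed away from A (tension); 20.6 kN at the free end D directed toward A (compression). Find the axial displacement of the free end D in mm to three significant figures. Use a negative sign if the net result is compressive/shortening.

Internal axial forces (sectioning from the free end, tension +): N_CD = -20.6 kN, N_BC = -17.1 kN, N_AB = 9 kN.
A_BC = 2134 mm².
A_CD = 317.3 mm².
δ_AB = 9000·585/(4060·195000) = 0.00665 mm
δ_BC = -17100·808/(2134·11100) = -0.5832 mm
δ_CD = -20600·895/(317.3·98400) = -0.5905 mm
δ = Σδ_i = -1.167 mm.

-1.17 mm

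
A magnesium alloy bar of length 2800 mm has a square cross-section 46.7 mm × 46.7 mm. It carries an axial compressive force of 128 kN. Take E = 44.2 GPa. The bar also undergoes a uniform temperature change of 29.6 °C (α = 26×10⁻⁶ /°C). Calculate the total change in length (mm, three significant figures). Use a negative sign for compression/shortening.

A = 2181 mm².
δ_mech = NL/(AE) = -128000·2800/(2181·44200) = -3.718 mm.
δ_thermal = αLΔT = 26e-6·2800·29.6 = 2.155 mm.
δ = δ_mech + δ_thermal = -1.563 mm.

-1.56 mm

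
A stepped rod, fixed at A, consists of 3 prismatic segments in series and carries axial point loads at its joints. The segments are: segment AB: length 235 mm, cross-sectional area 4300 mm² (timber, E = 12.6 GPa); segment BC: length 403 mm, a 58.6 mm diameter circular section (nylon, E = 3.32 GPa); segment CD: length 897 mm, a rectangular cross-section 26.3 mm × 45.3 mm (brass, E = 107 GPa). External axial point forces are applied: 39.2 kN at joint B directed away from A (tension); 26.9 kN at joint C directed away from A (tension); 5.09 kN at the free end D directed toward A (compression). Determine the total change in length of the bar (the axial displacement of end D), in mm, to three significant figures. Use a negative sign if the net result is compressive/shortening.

1.21 mm

Internal axial forces (sectioning from the free end, tension +): N_CD = -5.09 kN, N_BC = 21.81 kN, N_AB = 61.01 kN.
A_BC = 2697 mm².
A_CD = 1191 mm².
δ_AB = 61010·235/(4300·12600) = 0.2646 mm
δ_BC = 21810·403/(2697·3320) = 0.9816 mm
δ_CD = -5090·897/(1191·107000) = -0.03582 mm
δ = Σδ_i = 1.21 mm.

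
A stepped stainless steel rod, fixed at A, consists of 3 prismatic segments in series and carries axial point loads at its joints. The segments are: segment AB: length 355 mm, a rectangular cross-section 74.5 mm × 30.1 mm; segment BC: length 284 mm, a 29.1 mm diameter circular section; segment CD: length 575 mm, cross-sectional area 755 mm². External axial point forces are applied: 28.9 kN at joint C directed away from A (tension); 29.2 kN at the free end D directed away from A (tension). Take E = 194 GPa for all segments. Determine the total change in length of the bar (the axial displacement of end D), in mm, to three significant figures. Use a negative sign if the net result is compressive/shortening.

Internal axial forces (sectioning from the free end, tension +): N_CD = 29.2 kN, N_BC = 58.1 kN, N_AB = 58.1 kN.
A_AB = 2242 mm².
A_BC = 665.1 mm².
δ_AB = 58100·355/(2242·194000) = 0.04741 mm
δ_BC = 58100·284/(665.1·194000) = 0.1279 mm
δ_CD = 29200·575/(755·194000) = 0.1146 mm
δ = Σδ_i = 0.2899 mm.

0.290 mm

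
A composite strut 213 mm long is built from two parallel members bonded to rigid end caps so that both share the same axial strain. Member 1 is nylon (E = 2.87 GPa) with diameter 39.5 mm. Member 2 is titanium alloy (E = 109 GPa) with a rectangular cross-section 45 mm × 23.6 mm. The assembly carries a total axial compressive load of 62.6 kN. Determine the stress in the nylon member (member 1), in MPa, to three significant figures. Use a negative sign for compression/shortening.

A_1 = 1225 mm².
A_2 = 1062 mm².
Equal strain + equilibrium ⇒ each member carries load in proportion to AE: A₁E₁ = 3517000 N, A₂E₂ = 115800000 N, ΣAE = 119300000 N.
σ₁ = P·E₁/ΣAE = -62600·2870/119300000 = -1.506 MPa.

-1.51 MPa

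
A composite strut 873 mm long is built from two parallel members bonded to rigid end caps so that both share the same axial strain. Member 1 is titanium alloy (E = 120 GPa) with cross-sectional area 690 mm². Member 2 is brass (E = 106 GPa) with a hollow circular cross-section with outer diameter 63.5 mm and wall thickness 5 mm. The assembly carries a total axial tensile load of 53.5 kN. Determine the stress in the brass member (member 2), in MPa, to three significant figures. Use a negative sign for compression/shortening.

31.5 MPa

A_2 = 918.9 mm².
Equal strain + equilibrium ⇒ each member carries load in proportion to AE: A₁E₁ = 82800000 N, A₂E₂ = 97410000 N, ΣAE = 180200000 N.
σ₂ = P·E₂/ΣAE = 53500·106000/180200000 = 31.47 MPa.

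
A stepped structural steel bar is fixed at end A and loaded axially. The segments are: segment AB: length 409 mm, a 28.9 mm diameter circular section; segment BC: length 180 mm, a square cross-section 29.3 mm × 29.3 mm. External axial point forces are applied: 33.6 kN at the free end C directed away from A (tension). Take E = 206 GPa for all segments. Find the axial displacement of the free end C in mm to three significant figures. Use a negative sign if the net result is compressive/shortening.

0.136 mm

Internal axial forces (sectioning from the free end, tension +): N_BC = 33.6 kN, N_AB = 33.6 kN.
A_AB = 656 mm².
A_BC = 858.5 mm².
δ_AB = 33600·409/(656·206000) = 0.1017 mm
δ_BC = 33600·180/(858.5·206000) = 0.0342 mm
δ = Σδ_i = 0.1359 mm.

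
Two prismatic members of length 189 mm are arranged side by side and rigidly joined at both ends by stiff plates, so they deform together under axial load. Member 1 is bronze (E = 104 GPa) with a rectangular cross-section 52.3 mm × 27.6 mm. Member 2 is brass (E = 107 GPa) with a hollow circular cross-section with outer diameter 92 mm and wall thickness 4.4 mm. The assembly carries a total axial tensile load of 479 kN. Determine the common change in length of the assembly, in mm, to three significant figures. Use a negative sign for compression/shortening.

0.324 mm

A_1 = 1443 mm².
A_2 = 1211 mm².
Equal strain + equilibrium ⇒ each member carries load in proportion to AE: A₁E₁ = 150100000 N, A₂E₂ = 129600000 N, ΣAE = 279700000 N.
δ = PL/ΣAE = 479000·189/279700000 = 0.3237 mm.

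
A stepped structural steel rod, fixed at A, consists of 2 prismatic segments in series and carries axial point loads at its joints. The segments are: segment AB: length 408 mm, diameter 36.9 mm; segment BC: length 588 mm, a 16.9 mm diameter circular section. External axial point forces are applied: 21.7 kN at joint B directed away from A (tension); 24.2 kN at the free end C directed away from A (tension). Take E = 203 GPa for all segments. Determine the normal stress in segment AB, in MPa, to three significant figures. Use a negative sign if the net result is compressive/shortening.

42.9 MPa

Internal axial forces (sectioning from the free end, tension +): N_BC = 24.2 kN, N_AB = 45.9 kN.
A_AB = 1069 mm².
σ_AB = N_AB/A_AB = 45900/1069 = 42.92 MPa.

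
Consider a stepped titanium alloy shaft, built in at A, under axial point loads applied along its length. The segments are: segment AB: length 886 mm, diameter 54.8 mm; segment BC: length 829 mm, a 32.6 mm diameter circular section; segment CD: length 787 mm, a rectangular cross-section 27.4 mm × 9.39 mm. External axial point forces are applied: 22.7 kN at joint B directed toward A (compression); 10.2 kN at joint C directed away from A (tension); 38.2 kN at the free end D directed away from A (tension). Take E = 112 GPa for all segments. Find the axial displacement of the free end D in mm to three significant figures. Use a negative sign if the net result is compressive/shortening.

Internal axial forces (sectioning from the free end, tension +): N_CD = 38.2 kN, N_BC = 48.4 kN, N_AB = 25.7 kN.
A_AB = 2359 mm².
A_BC = 834.7 mm².
A_CD = 257.3 mm².
δ_AB = 25700·886/(2359·112000) = 0.0862 mm
δ_BC = 48400·829/(834.7·112000) = 0.4292 mm
δ_CD = 38200·787/(257.3·112000) = 1.043 mm
δ = Σδ_i = 1.559 mm.

1.56 mm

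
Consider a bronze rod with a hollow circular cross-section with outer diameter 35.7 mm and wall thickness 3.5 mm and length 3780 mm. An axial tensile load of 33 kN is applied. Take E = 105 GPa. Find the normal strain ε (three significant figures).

8.88e-04

A = 354.1 mm².
σ = N/A = 93.21 MPa; ε = σ/E = 93.21/105000 = 8.877e-04.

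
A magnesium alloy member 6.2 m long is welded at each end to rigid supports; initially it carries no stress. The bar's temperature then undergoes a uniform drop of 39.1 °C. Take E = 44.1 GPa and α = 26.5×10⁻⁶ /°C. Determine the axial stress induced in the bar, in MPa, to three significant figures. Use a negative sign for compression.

45.7 MPa

Free thermal expansion αLΔT = 26.5e-6 · 6200 · -39.1 = -6.424 mm.
The walls impose strain ε = −(-6.424)/6200 = 1.0362e-03; σ = Eε = 44100 · 1.0362e-03 = 45.69 MPa.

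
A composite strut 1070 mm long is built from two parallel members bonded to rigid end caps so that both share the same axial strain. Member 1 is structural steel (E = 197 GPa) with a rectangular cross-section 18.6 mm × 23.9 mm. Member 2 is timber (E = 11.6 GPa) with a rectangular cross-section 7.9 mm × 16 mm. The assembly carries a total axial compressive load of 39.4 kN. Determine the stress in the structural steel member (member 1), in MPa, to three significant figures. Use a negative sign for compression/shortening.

-87.2 MPa

A_1 = 444.5 mm².
A_2 = 126.4 mm².
Equal strain + equilibrium ⇒ each member carries load in proportion to AE: A₁E₁ = 87570000 N, A₂E₂ = 1466000 N, ΣAE = 89040000 N.
σ₁ = P·E₁/ΣAE = -39400·197000/89040000 = -87.17 MPa.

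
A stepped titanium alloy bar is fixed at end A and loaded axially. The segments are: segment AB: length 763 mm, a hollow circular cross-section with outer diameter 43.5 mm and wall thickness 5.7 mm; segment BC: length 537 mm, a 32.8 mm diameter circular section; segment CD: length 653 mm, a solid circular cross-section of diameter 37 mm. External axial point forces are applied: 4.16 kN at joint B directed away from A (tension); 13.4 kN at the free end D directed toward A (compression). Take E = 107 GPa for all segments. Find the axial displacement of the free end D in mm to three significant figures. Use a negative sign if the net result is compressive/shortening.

-0.253 mm

Internal axial forces (sectioning from the free end, tension +): N_CD = -13.4 kN, N_BC = -13.4 kN, N_AB = -9.24 kN.
A_AB = 676.9 mm².
A_BC = 845 mm².
A_CD = 1075 mm².
δ_AB = -9240·763/(676.9·107000) = -0.09734 mm
δ_BC = -13400·537/(845·107000) = -0.07959 mm
δ_CD = -13400·653/(1075·107000) = -0.07606 mm
δ = Σδ_i = -0.253 mm.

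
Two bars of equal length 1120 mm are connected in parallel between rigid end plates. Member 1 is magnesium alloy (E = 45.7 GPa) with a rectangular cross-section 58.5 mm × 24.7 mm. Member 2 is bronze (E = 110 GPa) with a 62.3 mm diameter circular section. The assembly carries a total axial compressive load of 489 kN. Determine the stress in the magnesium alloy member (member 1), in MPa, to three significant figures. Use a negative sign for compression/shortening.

-55.7 MPa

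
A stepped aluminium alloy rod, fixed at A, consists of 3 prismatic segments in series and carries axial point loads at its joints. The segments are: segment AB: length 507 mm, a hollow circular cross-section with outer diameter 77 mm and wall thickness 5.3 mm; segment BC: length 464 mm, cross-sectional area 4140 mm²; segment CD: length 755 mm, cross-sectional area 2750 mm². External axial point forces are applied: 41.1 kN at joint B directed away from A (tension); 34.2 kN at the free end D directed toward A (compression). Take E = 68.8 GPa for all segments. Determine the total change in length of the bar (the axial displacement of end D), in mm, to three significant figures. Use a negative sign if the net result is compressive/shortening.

-0.150 mm

Internal axial forces (sectioning from the free end, tension +): N_CD = -34.2 kN, N_BC = -34.2 kN, N_AB = 6.9 kN.
A_AB = 1194 mm².
δ_AB = 6900·507/(1194·68800) = 0.04259 mm
δ_BC = -34200·464/(4140·68800) = -0.05571 mm
δ_CD = -34200·755/(2750·68800) = -0.1365 mm
δ = Σδ_i = -0.1496 mm.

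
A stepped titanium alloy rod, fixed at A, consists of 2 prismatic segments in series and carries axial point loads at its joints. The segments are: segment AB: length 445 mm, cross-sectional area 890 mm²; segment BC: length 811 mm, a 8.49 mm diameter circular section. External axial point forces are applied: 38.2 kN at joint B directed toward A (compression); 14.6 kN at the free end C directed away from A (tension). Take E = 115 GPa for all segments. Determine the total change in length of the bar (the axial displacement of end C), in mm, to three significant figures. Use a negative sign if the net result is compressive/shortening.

1.72 mm

Internal axial forces (sectioning from the free end, tension +): N_BC = 14.6 kN, N_AB = -23.6 kN.
A_BC = 56.61 mm².
δ_AB = -23600·445/(890·115000) = -0.1026 mm
δ_BC = 14600·811/(56.61·115000) = 1.819 mm
δ = Σδ_i = 1.716 mm.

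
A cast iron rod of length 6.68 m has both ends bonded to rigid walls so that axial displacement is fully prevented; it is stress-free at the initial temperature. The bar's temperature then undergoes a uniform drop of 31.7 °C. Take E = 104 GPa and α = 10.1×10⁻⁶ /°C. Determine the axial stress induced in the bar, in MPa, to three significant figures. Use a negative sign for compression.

33.3 MPa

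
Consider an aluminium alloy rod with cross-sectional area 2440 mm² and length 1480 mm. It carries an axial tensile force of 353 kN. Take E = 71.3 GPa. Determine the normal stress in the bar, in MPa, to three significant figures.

σ = N/A = 353000/2440 = 144.7 MPa.

145 MPa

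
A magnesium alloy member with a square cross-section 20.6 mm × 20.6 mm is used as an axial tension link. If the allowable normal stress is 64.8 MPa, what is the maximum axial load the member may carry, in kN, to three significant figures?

A = 424.4 mm².
P_max = σ_allow · A = 64.8 · 424.4 = 27500 N = 27.5 kN.

27.5 kN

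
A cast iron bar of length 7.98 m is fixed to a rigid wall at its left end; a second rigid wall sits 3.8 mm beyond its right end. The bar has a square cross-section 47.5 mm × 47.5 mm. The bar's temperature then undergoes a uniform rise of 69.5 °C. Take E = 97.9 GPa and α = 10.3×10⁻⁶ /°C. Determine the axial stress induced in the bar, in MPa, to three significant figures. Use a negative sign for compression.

-23.5 MPa

Free thermal expansion αLΔT = 10.3e-6 · 7980 · 69.5 = 5.712 mm.
The walls engage after the gap closes; constrained expansion = 5.712 − 3.8 = 1.912 mm.
The walls impose strain ε = −(1.912)/7980 = -2.3966e-04; σ = Eε = 97900 · -2.3966e-04 = -23.46 MPa.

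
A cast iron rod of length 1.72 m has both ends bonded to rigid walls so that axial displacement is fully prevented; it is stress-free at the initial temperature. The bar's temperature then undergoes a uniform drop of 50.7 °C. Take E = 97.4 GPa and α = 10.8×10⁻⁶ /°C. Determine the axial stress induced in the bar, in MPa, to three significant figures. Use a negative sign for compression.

Free thermal expansion αLΔT = 10.8e-6 · 1720 · -50.7 = -0.9418 mm.
The walls impose strain ε = −(-0.9418)/1720 = 5.4756e-04; σ = Eε = 97400 · 5.4756e-04 = 53.33 MPa.

53.3 MPa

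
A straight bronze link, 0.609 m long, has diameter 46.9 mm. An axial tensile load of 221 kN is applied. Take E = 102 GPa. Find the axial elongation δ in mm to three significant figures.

0.764 mm

A = 1728 mm².
δ_mech = NL/(AE) = 221000·609/(1728·102000) = 0.7638 mm.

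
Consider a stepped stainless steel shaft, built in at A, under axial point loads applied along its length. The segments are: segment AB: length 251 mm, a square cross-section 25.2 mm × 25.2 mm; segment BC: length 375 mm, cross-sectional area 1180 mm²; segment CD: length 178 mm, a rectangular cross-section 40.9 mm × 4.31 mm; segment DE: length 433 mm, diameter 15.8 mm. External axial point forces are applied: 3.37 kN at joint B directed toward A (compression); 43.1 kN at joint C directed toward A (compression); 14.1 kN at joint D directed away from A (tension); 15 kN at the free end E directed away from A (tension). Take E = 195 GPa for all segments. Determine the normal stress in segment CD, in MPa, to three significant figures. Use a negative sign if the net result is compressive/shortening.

Internal axial forces (sectioning from the free end, tension +): N_DE = 15 kN, N_CD = 29.1 kN, N_BC = -14 kN, N_AB = -17.37 kN.
A_CD = 176.3 mm².
σ_CD = N_CD/A_CD = 29100/176.3 = 165.1 MPa.

165 MPa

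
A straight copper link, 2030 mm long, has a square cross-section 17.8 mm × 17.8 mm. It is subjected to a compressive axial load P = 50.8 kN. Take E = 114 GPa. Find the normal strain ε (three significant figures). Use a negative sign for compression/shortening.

-0.00141

A = 316.8 mm².
σ = N/A = -160.3 MPa; ε = σ/E = -160.3/114000 = -1.406e-03.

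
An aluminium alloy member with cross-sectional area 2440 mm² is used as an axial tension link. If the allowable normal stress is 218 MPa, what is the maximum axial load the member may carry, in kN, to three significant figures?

532 kN

P_max = σ_allow · A = 218 · 2440 = 531900 N = 531.9 kN.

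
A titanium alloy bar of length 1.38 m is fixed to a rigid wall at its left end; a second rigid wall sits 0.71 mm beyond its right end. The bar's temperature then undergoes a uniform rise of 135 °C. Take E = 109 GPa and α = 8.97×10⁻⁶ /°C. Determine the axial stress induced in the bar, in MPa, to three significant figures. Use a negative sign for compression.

Free thermal expansion αLΔT = 8.97e-6 · 1380 · 135 = 1.671 mm.
The walls engage after the gap closes; constrained expansion = 1.671 − 0.71 = 0.9611 mm.
The walls impose strain ε = −(0.9611)/1380 = -6.9646e-04; σ = Eε = 109000 · -6.9646e-04 = -75.91 MPa.

-75.9 MPa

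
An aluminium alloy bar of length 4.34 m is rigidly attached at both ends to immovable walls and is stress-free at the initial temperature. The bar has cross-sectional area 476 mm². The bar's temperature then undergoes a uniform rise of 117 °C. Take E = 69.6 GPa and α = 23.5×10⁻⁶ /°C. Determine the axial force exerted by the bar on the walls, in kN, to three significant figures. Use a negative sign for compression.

Free thermal expansion αLΔT = 23.5e-6 · 4340 · 117 = 11.93 mm.
The walls impose strain ε = −(11.93)/4340 = -2.7495e-03; σ = Eε = 69600 · -2.7495e-03 = -191.4 MPa.
Wall reaction R = σ·A = -191.4·476 = -91090 N = -91.09 kN.

-91.1 kN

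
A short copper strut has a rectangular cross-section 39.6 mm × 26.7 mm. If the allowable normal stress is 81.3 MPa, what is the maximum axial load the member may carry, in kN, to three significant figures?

86.0 kN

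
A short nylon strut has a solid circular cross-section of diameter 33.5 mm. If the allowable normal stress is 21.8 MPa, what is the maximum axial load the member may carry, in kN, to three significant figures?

19.2 kN

A = 881.4 mm².
P_max = σ_allow · A = 21.8 · 881.4 = 19210 N = 19.21 kN.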